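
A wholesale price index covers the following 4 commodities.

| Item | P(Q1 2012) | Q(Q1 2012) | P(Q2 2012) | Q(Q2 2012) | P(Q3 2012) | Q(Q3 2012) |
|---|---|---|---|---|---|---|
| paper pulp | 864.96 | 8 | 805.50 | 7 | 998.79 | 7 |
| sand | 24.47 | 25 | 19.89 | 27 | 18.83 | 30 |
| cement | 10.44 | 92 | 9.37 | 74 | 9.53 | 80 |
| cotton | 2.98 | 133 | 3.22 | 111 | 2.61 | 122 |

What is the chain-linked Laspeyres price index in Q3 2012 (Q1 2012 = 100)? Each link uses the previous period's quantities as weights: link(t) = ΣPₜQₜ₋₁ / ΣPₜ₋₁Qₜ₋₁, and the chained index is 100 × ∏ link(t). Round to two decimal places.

108.87

Link Q1 2012→Q2 2012:
ΣP(Q2 2012)Q(Q1 2012) = 805.50×8 + 19.89×25 + 9.37×92 + 3.22×133 = 6444 + 497.25 + 862.04 + 428.26 = 8231.55
ΣP(Q1 2012)Q(Q1 2012) = 864.96×8 + 24.47×25 + 10.44×92 + 2.98×133 = 6919.68 + 611.75 + 960.48 + 396.34 = 8888.25
link = 8231.55/8888.25 = 0.926116
Link Q2 2012→Q3 2012:
ΣP(Q3 2012)Q(Q2 2012) = 998.79×7 + 18.83×27 + 9.53×74 + 2.61×111 = 6991.53 + 508.41 + 705.22 + 289.71 = 8494.87
ΣP(Q2 2012)Q(Q2 2012) = 805.50×7 + 19.89×27 + 9.37×74 + 3.22×111 = 5638.5 + 537.03 + 693.38 + 357.42 = 7226.33
link = 8494.87/7226.33 = 1.175544
Chained index = 100 × 0.926116 × 1.175544 = 108.8690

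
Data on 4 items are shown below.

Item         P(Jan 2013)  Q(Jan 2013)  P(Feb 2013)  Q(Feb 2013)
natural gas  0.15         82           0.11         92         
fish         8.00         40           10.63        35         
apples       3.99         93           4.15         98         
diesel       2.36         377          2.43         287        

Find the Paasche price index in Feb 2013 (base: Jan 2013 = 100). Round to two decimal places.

109.11

Paasche price index uses current-period quantities as weights.
ΣP(Feb 2013)·Q(Feb 2013) = 0.11×92 + 10.63×35 + 4.15×98 + 2.43×287 = 10.12 + 372.05 + 406.7 + 697.41 = 1486.28
ΣP(Jan 2013)·Q(Feb 2013) = 0.15×92 + 8.00×35 + 3.99×98 + 2.36×287 = 13.8 + 280 + 391.02 + 677.32 = 1362.14
Index = 1486.28 / 1362.14 × 100 = 109.1136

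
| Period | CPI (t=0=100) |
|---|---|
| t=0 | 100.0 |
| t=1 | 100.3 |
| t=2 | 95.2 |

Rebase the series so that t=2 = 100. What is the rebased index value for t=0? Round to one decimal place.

105.0

Rebased(t=0) = 100.0 / 95.2 × 100 = 105.0420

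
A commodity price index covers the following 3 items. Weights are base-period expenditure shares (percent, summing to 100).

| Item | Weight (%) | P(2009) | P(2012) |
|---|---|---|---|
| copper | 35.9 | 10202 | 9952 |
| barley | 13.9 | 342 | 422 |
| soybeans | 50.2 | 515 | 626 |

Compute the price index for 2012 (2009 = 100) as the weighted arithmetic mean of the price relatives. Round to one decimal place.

copper: 35.9 × (9952/10202) = 35.9 × 0.975495 = 35.0203
barley: 13.9 × (422/342) = 13.9 × 1.233918 = 17.1515
soybeans: 50.2 × (626/515) = 50.2 × 1.215534 = 61.0198
Index = Σ wᵢ·(p₁ᵢ/p₀ᵢ) = 35.0203 + 17.1515 + 61.0198 = 113.1915

113.2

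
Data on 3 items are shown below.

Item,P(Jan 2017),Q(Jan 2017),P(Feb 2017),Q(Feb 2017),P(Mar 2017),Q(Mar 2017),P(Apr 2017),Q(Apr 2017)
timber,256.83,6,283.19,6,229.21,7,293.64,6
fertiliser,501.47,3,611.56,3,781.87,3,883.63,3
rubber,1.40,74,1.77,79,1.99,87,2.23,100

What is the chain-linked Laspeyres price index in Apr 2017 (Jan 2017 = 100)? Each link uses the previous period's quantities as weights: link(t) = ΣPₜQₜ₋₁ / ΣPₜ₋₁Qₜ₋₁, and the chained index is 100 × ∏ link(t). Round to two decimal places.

146.01

Link Jan 2017→Feb 2017:
ΣP(Feb 2017)Q(Jan 2017) = 283.19×6 + 611.56×3 + 1.77×74 = 1699.14 + 1834.68 + 130.98 = 3664.8
ΣP(Jan 2017)Q(Jan 2017) = 256.83×6 + 501.47×3 + 1.40×74 = 1540.98 + 1504.41 + 103.6 = 3148.99
link = 3664.8/3148.99 = 1.163802
Link Feb 2017→Mar 2017:
ΣP(Mar 2017)Q(Feb 2017) = 229.21×6 + 781.87×3 + 1.99×79 = 1375.26 + 2345.61 + 157.21 = 3878.08
ΣP(Feb 2017)Q(Feb 2017) = 283.19×6 + 611.56×3 + 1.77×79 = 1699.14 + 1834.68 + 139.83 = 3673.65
link = 3878.08/3673.65 = 1.055648
Link Mar 2017→Apr 2017:
ΣP(Apr 2017)Q(Mar 2017) = 293.64×7 + 883.63×3 + 2.23×87 = 2055.48 + 2650.89 + 194.01 = 4900.38
ΣP(Mar 2017)Q(Mar 2017) = 229.21×7 + 781.87×3 + 1.99×87 = 1604.47 + 2345.61 + 173.13 = 4123.21
link = 4900.38/4123.21 = 1.188487
Chained index = 100 × 1.163802 × 1.055648 × 1.188487 = 146.0133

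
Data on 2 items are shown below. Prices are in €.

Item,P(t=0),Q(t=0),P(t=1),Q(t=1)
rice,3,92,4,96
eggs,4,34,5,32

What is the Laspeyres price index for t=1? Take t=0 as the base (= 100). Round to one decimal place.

Laspeyres price index uses base-period quantities as weights.
ΣP(t=1)·Q(t=0) = 4×92 + 5×34 = 368 + 170 = 538
ΣP(t=0)·Q(t=0) = 3×92 + 4×34 = 276 + 136 = 412
Index = 538 / 412 × 100 = 130.5825

130.6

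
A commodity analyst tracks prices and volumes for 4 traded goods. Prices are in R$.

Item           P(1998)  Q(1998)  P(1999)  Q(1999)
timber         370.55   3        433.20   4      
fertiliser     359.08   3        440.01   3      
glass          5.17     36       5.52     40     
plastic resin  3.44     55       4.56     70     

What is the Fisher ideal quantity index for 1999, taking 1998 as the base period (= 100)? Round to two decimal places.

117.17

Laspeyres component (base-period weights):
ΣP(1998)Q(1999) = 370.55×4 + 359.08×3 + 5.17×40 + 3.44×70 = 1482.2 + 1077.24 + 206.8 + 240.8 = 3007.04
ΣP(1998)Q(1998) = 370.55×3 + 359.08×3 + 5.17×36 + 3.44×55 = 1111.65 + 1077.24 + 186.12 + 189.2 = 2564.21
L = 3007.04 / 2564.21 × 100 = 117.2696
Paasche component (current-period weights):
ΣP(1999)Q(1999) = 433.20×4 + 440.01×3 + 5.52×40 + 4.56×70 = 1732.8 + 1320.03 + 220.8 + 319.2 = 3592.83
ΣP(1999)Q(1998) = 433.20×3 + 440.01×3 + 5.52×36 + 4.56×55 = 1299.6 + 1320.03 + 198.72 + 250.8 = 3069.15
P = 3592.83 / 3069.15 × 100 = 117.0627
Fisher = √(L × P) = √(117.2696 × 117.0627) = 117.1661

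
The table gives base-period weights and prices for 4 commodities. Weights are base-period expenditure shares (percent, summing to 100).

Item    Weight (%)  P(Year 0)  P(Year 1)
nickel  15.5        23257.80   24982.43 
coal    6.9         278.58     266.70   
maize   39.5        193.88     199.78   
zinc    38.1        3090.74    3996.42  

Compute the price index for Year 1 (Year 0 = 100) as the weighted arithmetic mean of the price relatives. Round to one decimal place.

113.2

nickel: 15.5 × (24982.43/23257.80) = 15.5 × 1.074153 = 16.6494
coal: 6.9 × (266.70/278.58) = 6.9 × 0.957355 = 6.6058
maize: 39.5 × (199.78/193.88) = 39.5 × 1.030431 = 40.7020
zinc: 38.1 × (3996.42/3090.74) = 38.1 × 1.293030 = 49.2644
Index = Σ wᵢ·(p₁ᵢ/p₀ᵢ) = 16.6494 + 6.6058 + 40.7020 + 49.2644 = 113.2216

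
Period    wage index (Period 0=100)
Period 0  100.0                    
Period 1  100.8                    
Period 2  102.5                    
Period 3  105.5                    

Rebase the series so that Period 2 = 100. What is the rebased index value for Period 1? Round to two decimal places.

98.34

Rebased(Period 1) = 100.8 / 102.5 × 100 = 98.3415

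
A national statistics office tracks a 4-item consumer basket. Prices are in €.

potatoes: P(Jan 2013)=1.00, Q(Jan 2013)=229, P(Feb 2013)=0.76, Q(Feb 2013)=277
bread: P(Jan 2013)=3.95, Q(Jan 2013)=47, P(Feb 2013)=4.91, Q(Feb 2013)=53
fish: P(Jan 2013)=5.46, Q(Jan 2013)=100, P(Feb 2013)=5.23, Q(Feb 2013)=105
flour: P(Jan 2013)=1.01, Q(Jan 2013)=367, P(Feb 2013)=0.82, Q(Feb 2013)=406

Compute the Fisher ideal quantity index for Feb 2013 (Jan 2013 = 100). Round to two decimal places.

110.25

Laspeyres component (base-period weights):
ΣP(Jan 2013)Q(Feb 2013) = 1.00×277 + 3.95×53 + 5.46×105 + 1.01×406 = 277 + 209.35 + 573.3 + 410.06 = 1469.71
ΣP(Jan 2013)Q(Jan 2013) = 1.00×229 + 3.95×47 + 5.46×100 + 1.01×367 = 229 + 185.65 + 546 + 370.67 = 1331.32
L = 1469.71 / 1331.32 × 100 = 110.3949
Paasche component (current-period weights):
ΣP(Feb 2013)Q(Feb 2013) = 0.76×277 + 4.91×53 + 5.23×105 + 0.82×406 = 210.52 + 260.23 + 549.15 + 332.92 = 1352.82
ΣP(Feb 2013)Q(Jan 2013) = 0.76×229 + 4.91×47 + 5.23×100 + 0.82×367 = 174.04 + 230.77 + 523 + 300.94 = 1228.75
P = 1352.82 / 1228.75 × 100 = 110.0973
Fisher = √(L × P) = √(110.3949 × 110.0973) = 110.2460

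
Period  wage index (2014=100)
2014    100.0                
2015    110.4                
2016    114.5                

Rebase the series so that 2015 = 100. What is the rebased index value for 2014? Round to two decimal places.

Rebased(2014) = 100.0 / 110.4 × 100 = 90.5797

90.58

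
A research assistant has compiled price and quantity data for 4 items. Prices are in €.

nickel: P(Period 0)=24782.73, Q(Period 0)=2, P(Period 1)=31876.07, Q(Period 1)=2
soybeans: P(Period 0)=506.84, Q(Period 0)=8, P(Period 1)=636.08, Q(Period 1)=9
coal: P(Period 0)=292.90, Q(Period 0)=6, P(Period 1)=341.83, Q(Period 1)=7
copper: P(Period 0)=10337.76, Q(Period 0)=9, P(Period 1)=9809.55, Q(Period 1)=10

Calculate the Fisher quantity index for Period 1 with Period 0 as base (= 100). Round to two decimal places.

107.14

Laspeyres component (base-period weights):
ΣP(Period 0)Q(Period 1) = 24782.73×2 + 506.84×9 + 292.90×7 + 10337.76×10 = 49565.46 + 4561.56 + 2050.3 + 103377.6 = 159554.92
ΣP(Period 0)Q(Period 0) = 24782.73×2 + 506.84×8 + 292.90×6 + 10337.76×9 = 49565.46 + 4054.72 + 1757.4 + 93039.84 = 148417.42
L = 159554.92 / 148417.42 × 100 = 107.5042
Paasche component (current-period weights):
ΣP(Period 1)Q(Period 1) = 31876.07×2 + 636.08×9 + 341.83×7 + 9809.55×10 = 63752.14 + 5724.72 + 2392.81 + 98095.5 = 169965.17
ΣP(Period 1)Q(Period 0) = 31876.07×2 + 636.08×8 + 341.83×6 + 9809.55×9 = 63752.14 + 5088.64 + 2050.98 + 88285.95 = 159177.71
P = 169965.17 / 159177.71 × 100 = 106.7770
Fisher = √(L × P) = √(107.5042 × 106.7770) = 107.1400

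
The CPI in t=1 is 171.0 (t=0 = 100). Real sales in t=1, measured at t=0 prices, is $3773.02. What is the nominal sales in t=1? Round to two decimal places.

6451.86

Nominal = Real × (Index/100) = 3773.02 × (171.0/100)
        = 3773.02 × 1.710 = 6451.8642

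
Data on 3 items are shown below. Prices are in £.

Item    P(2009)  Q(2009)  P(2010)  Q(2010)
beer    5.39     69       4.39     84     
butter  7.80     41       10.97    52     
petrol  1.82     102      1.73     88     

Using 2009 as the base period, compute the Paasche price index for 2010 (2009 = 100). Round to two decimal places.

107.16

Paasche price index uses current-period quantities as weights.
ΣP(2010)·Q(2010) = 4.39×84 + 10.97×52 + 1.73×88 = 368.76 + 570.44 + 152.24 = 1091.44
ΣP(2009)·Q(2010) = 5.39×84 + 7.80×52 + 1.82×88 = 452.76 + 405.6 + 160.16 = 1018.52
Index = 1091.44 / 1018.52 × 100 = 107.1594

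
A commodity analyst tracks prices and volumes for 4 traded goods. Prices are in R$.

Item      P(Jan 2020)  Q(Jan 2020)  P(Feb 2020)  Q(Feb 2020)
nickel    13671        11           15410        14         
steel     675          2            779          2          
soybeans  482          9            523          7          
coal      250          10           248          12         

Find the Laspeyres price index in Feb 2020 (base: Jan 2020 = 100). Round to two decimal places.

112.41

Laspeyres price index uses base-period quantities as weights.
ΣP(Feb 2020)·Q(Jan 2020) = 15410×11 + 779×2 + 523×9 + 248×10 = 169510 + 1558 + 4707 + 2480 = 178255
ΣP(Jan 2020)·Q(Jan 2020) = 13671×11 + 675×2 + 482×9 + 250×10 = 150381 + 1350 + 4338 + 2500 = 158569
Index = 178255 / 158569 × 100 = 112.4148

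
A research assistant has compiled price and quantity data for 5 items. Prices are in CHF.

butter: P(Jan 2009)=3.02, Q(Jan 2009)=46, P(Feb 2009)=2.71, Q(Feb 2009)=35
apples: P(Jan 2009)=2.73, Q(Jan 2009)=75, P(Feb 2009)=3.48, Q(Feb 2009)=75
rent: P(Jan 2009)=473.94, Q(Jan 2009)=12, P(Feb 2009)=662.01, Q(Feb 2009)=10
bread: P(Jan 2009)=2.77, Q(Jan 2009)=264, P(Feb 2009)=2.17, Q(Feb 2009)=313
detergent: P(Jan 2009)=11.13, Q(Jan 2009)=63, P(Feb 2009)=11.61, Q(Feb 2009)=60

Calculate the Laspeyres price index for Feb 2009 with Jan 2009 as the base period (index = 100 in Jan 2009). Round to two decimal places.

Laspeyres price index uses base-period quantities as weights.
ΣP(Feb 2009)·Q(Jan 2009) = 2.71×46 + 3.48×75 + 662.01×12 + 2.17×264 + 11.61×63 = 124.66 + 261 + 7944.12 + 572.88 + 731.43 = 9634.09
ΣP(Jan 2009)·Q(Jan 2009) = 3.02×46 + 2.73×75 + 473.94×12 + 2.77×264 + 11.13×63 = 138.92 + 204.75 + 5687.28 + 731.28 + 701.19 = 7463.42
Index = 9634.09 / 7463.42 × 100 = 129.0841

129.08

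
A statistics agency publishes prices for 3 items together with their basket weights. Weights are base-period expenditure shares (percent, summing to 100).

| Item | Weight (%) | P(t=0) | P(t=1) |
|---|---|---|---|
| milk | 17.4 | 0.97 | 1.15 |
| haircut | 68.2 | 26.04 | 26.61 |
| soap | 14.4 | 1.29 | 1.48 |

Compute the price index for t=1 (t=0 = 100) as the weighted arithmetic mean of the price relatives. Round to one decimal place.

106.8

milk: 17.4 × (1.15/0.97) = 17.4 × 1.185567 = 20.6289
haircut: 68.2 × (26.61/26.04) = 68.2 × 1.021889 = 69.6929
soap: 14.4 × (1.48/1.29) = 14.4 × 1.147287 = 16.5209
Index = Σ wᵢ·(p₁ᵢ/p₀ᵢ) = 20.6289 + 69.6929 + 16.5209 = 106.8427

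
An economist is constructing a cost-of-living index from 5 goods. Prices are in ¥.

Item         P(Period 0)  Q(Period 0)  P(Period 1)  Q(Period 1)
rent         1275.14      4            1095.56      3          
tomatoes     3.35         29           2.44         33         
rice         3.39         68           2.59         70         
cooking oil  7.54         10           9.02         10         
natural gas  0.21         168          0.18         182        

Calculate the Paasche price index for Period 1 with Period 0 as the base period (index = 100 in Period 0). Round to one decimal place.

Paasche price index uses current-period quantities as weights.
ΣP(Period 1)·Q(Period 1) = 1095.56×3 + 2.44×33 + 2.59×70 + 9.02×10 + 0.18×182 = 3286.68 + 80.52 + 181.3 + 90.2 + 32.76 = 3671.46
ΣP(Period 0)·Q(Period 1) = 1275.14×3 + 3.35×33 + 3.39×70 + 7.54×10 + 0.21×182 = 3825.42 + 110.55 + 237.3 + 75.4 + 38.22 = 4286.89
Index = 3671.46 / 4286.89 × 100 = 85.6439

85.6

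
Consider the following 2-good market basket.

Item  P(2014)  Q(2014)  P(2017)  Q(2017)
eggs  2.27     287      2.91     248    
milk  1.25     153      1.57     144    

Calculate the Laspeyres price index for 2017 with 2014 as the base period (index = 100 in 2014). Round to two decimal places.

Laspeyres price index uses base-period quantities as weights.
ΣP(2017)·Q(2014) = 2.91×287 + 1.57×153 = 835.17 + 240.21 = 1075.38
ΣP(2014)·Q(2014) = 2.27×287 + 1.25×153 = 651.49 + 191.25 = 842.74
Index = 1075.38 / 842.74 × 100 = 127.6052

127.61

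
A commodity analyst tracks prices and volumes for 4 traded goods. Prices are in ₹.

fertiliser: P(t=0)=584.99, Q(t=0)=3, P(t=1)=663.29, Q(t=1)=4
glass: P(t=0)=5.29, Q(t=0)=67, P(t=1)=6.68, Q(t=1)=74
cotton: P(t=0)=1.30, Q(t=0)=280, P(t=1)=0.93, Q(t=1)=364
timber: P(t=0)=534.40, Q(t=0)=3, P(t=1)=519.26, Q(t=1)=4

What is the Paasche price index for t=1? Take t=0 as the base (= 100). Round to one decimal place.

Paasche price index uses current-period quantities as weights.
ΣP(t=1)·Q(t=1) = 663.29×4 + 6.68×74 + 0.93×364 + 519.26×4 = 2653.16 + 494.32 + 338.52 + 2077.04 = 5563.04
ΣP(t=0)·Q(t=1) = 584.99×4 + 5.29×74 + 1.30×364 + 534.40×4 = 2339.96 + 391.46 + 473.2 + 2137.6 = 5342.22
Index = 5563.04 / 5342.22 × 100 = 104.1335

104.1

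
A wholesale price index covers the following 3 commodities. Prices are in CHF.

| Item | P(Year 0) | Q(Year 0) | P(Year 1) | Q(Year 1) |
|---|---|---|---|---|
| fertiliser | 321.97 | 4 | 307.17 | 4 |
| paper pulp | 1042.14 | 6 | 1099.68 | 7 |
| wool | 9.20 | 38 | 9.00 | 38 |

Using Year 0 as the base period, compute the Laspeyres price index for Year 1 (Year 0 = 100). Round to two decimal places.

103.53

Laspeyres price index uses base-period quantities as weights.
ΣP(Year 1)·Q(Year 0) = 307.17×4 + 1099.68×6 + 9.00×38 = 1228.68 + 6598.08 + 342 = 8168.76
ΣP(Year 0)·Q(Year 0) = 321.97×4 + 1042.14×6 + 9.20×38 = 1287.88 + 6252.84 + 349.6 = 7890.32
Index = 8168.76 / 7890.32 × 100 = 103.5289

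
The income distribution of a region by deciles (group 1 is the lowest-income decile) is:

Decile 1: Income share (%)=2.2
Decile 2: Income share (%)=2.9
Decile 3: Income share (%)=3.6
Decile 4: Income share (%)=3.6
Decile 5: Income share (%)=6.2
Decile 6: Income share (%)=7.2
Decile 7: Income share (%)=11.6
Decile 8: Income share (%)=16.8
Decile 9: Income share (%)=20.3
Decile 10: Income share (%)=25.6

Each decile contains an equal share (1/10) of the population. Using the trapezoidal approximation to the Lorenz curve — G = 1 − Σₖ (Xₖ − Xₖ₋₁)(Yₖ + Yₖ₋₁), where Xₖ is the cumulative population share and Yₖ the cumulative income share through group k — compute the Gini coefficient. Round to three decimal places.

0.423

Cumulative income shares Yₖ: 0.0220, 0.0510, 0.0870, 0.1230, 0.1850, 0.2570, 0.3730, 0.5410, 0.7440, 1.0000
Σ (Xₖ−Xₖ₋₁)(Yₖ+Yₖ₋₁) = (1/10)(0.0220+0.0000) + (1/10)(0.0510+0.0220) + (1/10)(0.0870+0.0510) + (1/10)(0.1230+0.0870) + (1/10)(0.1850+0.1230) + (1/10)(0.2570+0.1850) + (1/10)(0.3730+0.2570) + (1/10)(0.5410+0.3730) + (1/10)(0.7440+0.5410) + (1/10)(1.0000+0.7440)
  = 0.0022 + 0.0073 + 0.0138 + 0.0210 + 0.0308 + 0.0442 + 0.0630 + 0.0914 + 0.1285 + 0.1744 = 0.5766
G = 1 − 0.5766 = 0.4234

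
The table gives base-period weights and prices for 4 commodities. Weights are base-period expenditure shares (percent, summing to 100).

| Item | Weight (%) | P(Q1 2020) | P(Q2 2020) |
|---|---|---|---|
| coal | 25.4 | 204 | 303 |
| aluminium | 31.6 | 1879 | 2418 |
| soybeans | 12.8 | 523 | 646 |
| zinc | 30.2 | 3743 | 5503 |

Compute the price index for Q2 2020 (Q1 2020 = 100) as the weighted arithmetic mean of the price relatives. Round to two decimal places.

coal: 25.4 × (303/204) = 25.4 × 1.485294 = 37.7265
aluminium: 31.6 × (2418/1879) = 31.6 × 1.286855 = 40.6646
soybeans: 12.8 × (646/523) = 12.8 × 1.235182 = 15.8103
zinc: 30.2 × (5503/3743) = 30.2 × 1.470211 = 44.4004
Index = Σ wᵢ·(p₁ᵢ/p₀ᵢ) = 37.7265 + 40.6646 + 15.8103 + 44.4004 = 138.6018

138.60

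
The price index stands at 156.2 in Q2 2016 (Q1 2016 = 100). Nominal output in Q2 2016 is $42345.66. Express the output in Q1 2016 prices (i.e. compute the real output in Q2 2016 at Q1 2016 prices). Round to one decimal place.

Real = Nominal ÷ (Index/100) = 42345.66 ÷ (156.2/100)
     = 42345.66 ÷ 1.562 = 27109.8976

27109.9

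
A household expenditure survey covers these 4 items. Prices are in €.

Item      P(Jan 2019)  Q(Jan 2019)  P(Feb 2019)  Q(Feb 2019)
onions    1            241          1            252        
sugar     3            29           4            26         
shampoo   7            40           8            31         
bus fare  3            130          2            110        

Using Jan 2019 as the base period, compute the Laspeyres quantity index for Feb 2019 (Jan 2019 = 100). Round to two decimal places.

87.88

Laspeyres quantity index uses base-period prices as weights.
ΣP(Jan 2019)·Q(Feb 2019) = 1×252 + 3×26 + 7×31 + 3×110 = 252 + 78 + 217 + 330 = 877
ΣP(Jan 2019)·Q(Jan 2019) = 1×241 + 3×29 + 7×40 + 3×130 = 241 + 87 + 280 + 390 = 998
Index = 877 / 998 × 100 = 87.8758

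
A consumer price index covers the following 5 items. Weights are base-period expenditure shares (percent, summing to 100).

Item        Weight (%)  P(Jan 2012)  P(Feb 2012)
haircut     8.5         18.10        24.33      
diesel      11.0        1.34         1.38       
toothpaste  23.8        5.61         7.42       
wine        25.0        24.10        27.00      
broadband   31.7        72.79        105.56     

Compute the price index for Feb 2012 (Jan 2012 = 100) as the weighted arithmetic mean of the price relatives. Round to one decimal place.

haircut: 8.5 × (24.33/18.10) = 8.5 × 1.344199 = 11.4257
diesel: 11.0 × (1.38/1.34) = 11.0 × 1.029851 = 11.3284
toothpaste: 23.8 × (7.42/5.61) = 23.8 × 1.322638 = 31.4788
wine: 25.0 × (27.00/24.10) = 25.0 × 1.120332 = 28.0083
broadband: 31.7 × (105.56/72.79) = 31.7 × 1.450199 = 45.9713
Index = Σ wᵢ·(p₁ᵢ/p₀ᵢ) = 11.4257 + 11.3284 + 31.4788 + 28.0083 + 45.9713 = 128.2125

128.2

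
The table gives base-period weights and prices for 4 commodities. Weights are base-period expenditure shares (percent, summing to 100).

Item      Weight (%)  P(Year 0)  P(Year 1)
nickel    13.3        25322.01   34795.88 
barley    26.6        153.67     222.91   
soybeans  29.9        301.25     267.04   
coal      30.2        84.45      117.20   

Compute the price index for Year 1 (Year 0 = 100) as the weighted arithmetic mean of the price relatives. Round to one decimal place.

nickel: 13.3 × (34795.88/25322.01) = 13.3 × 1.374136 = 18.2760
barley: 26.6 × (222.91/153.67) = 26.6 × 1.450576 = 38.5853
soybeans: 29.9 × (267.04/301.25) = 29.9 × 0.886440 = 26.5046
coal: 30.2 × (117.20/84.45) = 30.2 × 1.387803 = 41.9117
Index = Σ wᵢ·(p₁ᵢ/p₀ᵢ) = 18.2760 + 38.5853 + 26.5046 + 41.9117 = 125.2775

125.3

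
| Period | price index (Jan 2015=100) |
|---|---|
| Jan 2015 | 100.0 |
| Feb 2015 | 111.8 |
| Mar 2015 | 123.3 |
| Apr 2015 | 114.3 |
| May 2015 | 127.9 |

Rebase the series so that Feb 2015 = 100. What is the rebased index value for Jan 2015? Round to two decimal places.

89.45

Rebased(Jan 2015) = 100.0 / 111.8 × 100 = 89.4454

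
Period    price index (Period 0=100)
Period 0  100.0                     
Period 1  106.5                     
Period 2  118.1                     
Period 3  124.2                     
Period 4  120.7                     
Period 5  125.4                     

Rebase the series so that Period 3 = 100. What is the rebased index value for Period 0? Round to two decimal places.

Rebased(Period 0) = 100.0 / 124.2 × 100 = 80.5153

80.52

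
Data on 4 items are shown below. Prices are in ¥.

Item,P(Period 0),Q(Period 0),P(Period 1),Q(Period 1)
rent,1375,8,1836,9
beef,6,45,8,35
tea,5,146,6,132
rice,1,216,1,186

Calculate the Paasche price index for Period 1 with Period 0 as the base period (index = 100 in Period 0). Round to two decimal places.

132.40

Paasche price index uses current-period quantities as weights.
ΣP(Period 1)·Q(Period 1) = 1836×9 + 8×35 + 6×132 + 1×186 = 16524 + 280 + 792 + 186 = 17782
ΣP(Period 0)·Q(Period 1) = 1375×9 + 6×35 + 5×132 + 1×186 = 12375 + 210 + 660 + 186 = 13431
Index = 17782 / 13431 × 100 = 132.3952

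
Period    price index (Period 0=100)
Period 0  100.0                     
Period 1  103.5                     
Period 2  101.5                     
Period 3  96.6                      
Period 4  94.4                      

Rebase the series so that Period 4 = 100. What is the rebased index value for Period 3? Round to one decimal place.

Rebased(Period 3) = 96.6 / 94.4 × 100 = 102.3305

102.3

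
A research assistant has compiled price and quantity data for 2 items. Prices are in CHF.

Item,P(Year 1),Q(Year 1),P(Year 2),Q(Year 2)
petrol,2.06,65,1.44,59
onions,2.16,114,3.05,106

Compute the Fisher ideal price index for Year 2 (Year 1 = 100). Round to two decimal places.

116.28

Laspeyres component (base-period weights):
ΣP(Year 2)Q(Year 1) = 1.44×65 + 3.05×114 = 93.6 + 347.7 = 441.3
ΣP(Year 1)Q(Year 1) = 2.06×65 + 2.16×114 = 133.9 + 246.24 = 380.14
L = 441.3 / 380.14 × 100 = 116.0888
Paasche component (current-period weights):
ΣP(Year 2)Q(Year 2) = 1.44×59 + 3.05×106 = 84.96 + 323.3 = 408.26
ΣP(Year 1)Q(Year 2) = 2.06×59 + 2.16×106 = 121.54 + 228.96 = 350.5
P = 408.26 / 350.5 × 100 = 116.4793
Fisher = √(L × P) = √(116.0888 × 116.4793) = 116.2839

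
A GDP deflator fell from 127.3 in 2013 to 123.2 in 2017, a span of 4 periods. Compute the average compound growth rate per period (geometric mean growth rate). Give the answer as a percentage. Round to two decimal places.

Growth factor = (123.2/127.3)^(1/4) = (0.967793)^(1/4) = 0.991849
Growth rate = 0.991849 − 1 = -0.008151 = -0.8151%

-0.82%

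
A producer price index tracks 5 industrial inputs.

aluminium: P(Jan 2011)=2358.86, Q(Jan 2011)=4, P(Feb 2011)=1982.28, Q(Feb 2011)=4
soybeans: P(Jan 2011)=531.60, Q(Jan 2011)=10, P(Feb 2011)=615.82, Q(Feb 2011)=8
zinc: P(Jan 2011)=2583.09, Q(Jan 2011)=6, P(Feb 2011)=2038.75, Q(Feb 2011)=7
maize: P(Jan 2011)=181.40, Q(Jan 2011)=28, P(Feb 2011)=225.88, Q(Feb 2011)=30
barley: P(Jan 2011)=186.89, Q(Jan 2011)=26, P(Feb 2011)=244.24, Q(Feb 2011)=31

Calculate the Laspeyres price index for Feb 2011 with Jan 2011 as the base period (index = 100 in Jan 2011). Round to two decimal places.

97.03

Laspeyres price index uses base-period quantities as weights.
ΣP(Feb 2011)·Q(Jan 2011) = 1982.28×4 + 615.82×10 + 2038.75×6 + 225.88×28 + 244.24×26 = 7929.12 + 6158.2 + 12232.5 + 6324.64 + 6350.24 = 38994.7
ΣP(Jan 2011)·Q(Jan 2011) = 2358.86×4 + 531.60×10 + 2583.09×6 + 181.40×28 + 186.89×26 = 9435.44 + 5316 + 15498.54 + 5079.2 + 4859.14 = 40188.32
Index = 38994.7 / 40188.32 × 100 = 97.0299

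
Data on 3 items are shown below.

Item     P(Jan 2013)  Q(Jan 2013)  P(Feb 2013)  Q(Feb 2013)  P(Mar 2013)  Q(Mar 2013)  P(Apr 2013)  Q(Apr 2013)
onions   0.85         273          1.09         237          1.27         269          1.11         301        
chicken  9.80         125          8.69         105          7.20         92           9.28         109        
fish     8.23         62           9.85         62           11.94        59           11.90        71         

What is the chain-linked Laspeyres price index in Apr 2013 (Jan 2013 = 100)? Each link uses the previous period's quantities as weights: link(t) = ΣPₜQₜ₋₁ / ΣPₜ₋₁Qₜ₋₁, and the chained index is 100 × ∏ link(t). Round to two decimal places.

Link Jan 2013→Feb 2013:
ΣP(Feb 2013)Q(Jan 2013) = 1.09×273 + 8.69×125 + 9.85×62 = 297.57 + 1086.25 + 610.7 = 1994.52
ΣP(Jan 2013)Q(Jan 2013) = 0.85×273 + 9.80×125 + 8.23×62 = 232.05 + 1225 + 510.26 = 1967.31
link = 1994.52/1967.31 = 1.013831
Link Feb 2013→Mar 2013:
ΣP(Mar 2013)Q(Feb 2013) = 1.27×237 + 7.20×105 + 11.94×62 = 300.99 + 756 + 740.28 = 1797.27
ΣP(Feb 2013)Q(Feb 2013) = 1.09×237 + 8.69×105 + 9.85×62 = 258.33 + 912.45 + 610.7 = 1781.48
link = 1797.27/1781.48 = 1.008863
Link Mar 2013→Apr 2013:
ΣP(Apr 2013)Q(Mar 2013) = 1.11×269 + 9.28×92 + 11.90×59 = 298.59 + 853.76 + 702.1 = 1854.45
ΣP(Mar 2013)Q(Mar 2013) = 1.27×269 + 7.20×92 + 11.94×59 = 341.63 + 662.4 + 704.46 = 1708.49
link = 1854.45/1708.49 = 1.085432
Chained index = 100 × 1.013831 × 1.008863 × 1.085432 = 111.0199

111.02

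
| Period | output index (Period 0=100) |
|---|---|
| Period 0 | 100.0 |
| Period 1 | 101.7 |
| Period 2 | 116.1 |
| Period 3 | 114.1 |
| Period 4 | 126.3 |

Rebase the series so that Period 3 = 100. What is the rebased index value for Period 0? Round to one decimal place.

87.6

Rebased(Period 0) = 100.0 / 114.1 × 100 = 87.6424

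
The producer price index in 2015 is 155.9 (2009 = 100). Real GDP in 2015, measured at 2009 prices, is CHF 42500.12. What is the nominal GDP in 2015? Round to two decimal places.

66257.69

Nominal = Real × (Index/100) = 42500.12 × (155.9/100)
        = 42500.12 × 1.559 = 66257.6871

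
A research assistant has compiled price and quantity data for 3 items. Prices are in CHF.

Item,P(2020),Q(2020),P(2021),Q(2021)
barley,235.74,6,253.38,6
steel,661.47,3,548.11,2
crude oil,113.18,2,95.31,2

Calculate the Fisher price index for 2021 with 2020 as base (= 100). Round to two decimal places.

Laspeyres component (base-period weights):
ΣP(2021)Q(2020) = 253.38×6 + 548.11×3 + 95.31×2 = 1520.28 + 1644.33 + 190.62 = 3355.23
ΣP(2020)Q(2020) = 235.74×6 + 661.47×3 + 113.18×2 = 1414.44 + 1984.41 + 226.36 = 3625.21
L = 3355.23 / 3625.21 × 100 = 92.5527
Paasche component (current-period weights):
ΣP(2021)Q(2021) = 253.38×6 + 548.11×2 + 95.31×2 = 1520.28 + 1096.22 + 190.62 = 2807.12
ΣP(2020)Q(2021) = 235.74×6 + 661.47×2 + 113.18×2 = 1414.44 + 1322.94 + 226.36 = 2963.74
P = 2807.12 / 2963.74 × 100 = 94.7155
Fisher = √(L × P) = √(92.5527 × 94.7155) = 93.6278

93.63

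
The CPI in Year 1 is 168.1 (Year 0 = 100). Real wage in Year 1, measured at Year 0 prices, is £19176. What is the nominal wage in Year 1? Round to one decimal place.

32234.9

Nominal = Real × (Index/100) = 19176 × (168.1/100)
        = 19176 × 1.681 = 32234.8560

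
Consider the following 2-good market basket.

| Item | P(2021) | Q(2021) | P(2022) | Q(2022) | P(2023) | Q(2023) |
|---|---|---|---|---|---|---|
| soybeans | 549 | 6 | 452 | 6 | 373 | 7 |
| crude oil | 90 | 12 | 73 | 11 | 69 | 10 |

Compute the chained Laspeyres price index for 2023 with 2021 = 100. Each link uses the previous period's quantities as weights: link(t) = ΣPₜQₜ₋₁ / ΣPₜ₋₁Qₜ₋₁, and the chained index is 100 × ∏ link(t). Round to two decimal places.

69.94

Link 2021→2022:
ΣP(2022)Q(2021) = 452×6 + 73×12 = 2712 + 876 = 3588
ΣP(2021)Q(2021) = 549×6 + 90×12 = 3294 + 1080 = 4374
link = 3588/4374 = 0.820302
Link 2022→2023:
ΣP(2023)Q(2022) = 373×6 + 69×11 = 2238 + 759 = 2997
ΣP(2022)Q(2022) = 452×6 + 73×11 = 2712 + 803 = 3515
link = 2997/3515 = 0.852632
Chained index = 100 × 0.820302 × 0.852632 = 69.9415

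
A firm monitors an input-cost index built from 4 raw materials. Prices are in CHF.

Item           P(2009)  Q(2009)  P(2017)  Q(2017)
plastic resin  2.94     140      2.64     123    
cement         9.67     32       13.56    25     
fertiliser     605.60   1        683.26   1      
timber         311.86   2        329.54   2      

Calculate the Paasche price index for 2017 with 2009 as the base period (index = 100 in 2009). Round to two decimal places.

109.46

Paasche price index uses current-period quantities as weights.
ΣP(2017)·Q(2017) = 2.64×123 + 13.56×25 + 683.26×1 + 329.54×2 = 324.72 + 339 + 683.26 + 659.08 = 2006.06
ΣP(2009)·Q(2017) = 2.94×123 + 9.67×25 + 605.60×1 + 311.86×2 = 361.62 + 241.75 + 605.6 + 623.72 = 1832.69
Index = 2006.06 / 1832.69 × 100 = 109.4599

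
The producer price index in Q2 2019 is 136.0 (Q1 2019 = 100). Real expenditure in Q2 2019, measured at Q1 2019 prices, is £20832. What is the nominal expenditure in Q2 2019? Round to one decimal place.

28331.5

Nominal = Real × (Index/100) = 20832 × (136.0/100)
        = 20832 × 1.360 = 28331.5200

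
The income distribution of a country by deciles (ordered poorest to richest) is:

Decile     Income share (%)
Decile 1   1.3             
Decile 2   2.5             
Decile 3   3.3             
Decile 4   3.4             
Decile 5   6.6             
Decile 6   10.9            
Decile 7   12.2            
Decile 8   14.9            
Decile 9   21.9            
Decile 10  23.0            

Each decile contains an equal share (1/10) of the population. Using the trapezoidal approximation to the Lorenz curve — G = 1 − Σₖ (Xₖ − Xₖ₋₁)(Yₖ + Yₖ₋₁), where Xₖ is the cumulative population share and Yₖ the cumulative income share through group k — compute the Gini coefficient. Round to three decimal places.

0.420

Cumulative income shares Yₖ: 0.0130, 0.0380, 0.0710, 0.1050, 0.1710, 0.2800, 0.4020, 0.5510, 0.7700, 1.0000
Σ (Xₖ−Xₖ₋₁)(Yₖ+Yₖ₋₁) = (1/10)(0.0130+0.0000) + (1/10)(0.0380+0.0130) + (1/10)(0.0710+0.0380) + (1/10)(0.1050+0.0710) + (1/10)(0.1710+0.1050) + (1/10)(0.2800+0.1710) + (1/10)(0.4020+0.2800) + (1/10)(0.5510+0.4020) + (1/10)(0.7700+0.5510) + (1/10)(1.0000+0.7700)
  = 0.0013 + 0.0051 + 0.0109 + 0.0176 + 0.0276 + 0.0451 + 0.0682 + 0.0953 + 0.1321 + 0.1770 = 0.5802
G = 1 − 0.5802 = 0.4198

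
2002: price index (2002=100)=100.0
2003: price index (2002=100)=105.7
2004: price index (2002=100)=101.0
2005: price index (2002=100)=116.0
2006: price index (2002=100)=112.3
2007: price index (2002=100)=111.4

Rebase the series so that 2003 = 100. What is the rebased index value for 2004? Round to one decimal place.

95.6

Rebased(2004) = 101.0 / 105.7 × 100 = 95.5535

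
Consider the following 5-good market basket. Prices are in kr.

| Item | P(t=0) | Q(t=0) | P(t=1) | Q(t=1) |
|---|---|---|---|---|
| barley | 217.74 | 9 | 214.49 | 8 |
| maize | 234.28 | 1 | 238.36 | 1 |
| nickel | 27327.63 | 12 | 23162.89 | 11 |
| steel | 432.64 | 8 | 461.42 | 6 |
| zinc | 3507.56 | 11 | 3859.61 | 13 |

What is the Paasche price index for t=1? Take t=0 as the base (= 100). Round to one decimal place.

88.3

Paasche price index uses current-period quantities as weights.
ΣP(t=1)·Q(t=1) = 214.49×8 + 238.36×1 + 23162.89×11 + 461.42×6 + 3859.61×13 = 1715.92 + 238.36 + 254791.79 + 2768.52 + 50174.93 = 309689.52
ΣP(t=0)·Q(t=1) = 217.74×8 + 234.28×1 + 27327.63×11 + 432.64×6 + 3507.56×13 = 1741.92 + 234.28 + 300603.93 + 2595.84 + 45598.28 = 350774.25
Index = 309689.52 / 350774.25 × 100 = 88.2874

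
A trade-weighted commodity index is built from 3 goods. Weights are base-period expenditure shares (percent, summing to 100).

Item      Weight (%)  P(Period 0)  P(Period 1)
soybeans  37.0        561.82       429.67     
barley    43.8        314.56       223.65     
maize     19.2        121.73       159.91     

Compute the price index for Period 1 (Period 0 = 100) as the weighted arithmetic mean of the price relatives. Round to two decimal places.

84.66

soybeans: 37.0 × (429.67/561.82) = 37.0 × 0.764782 = 28.2969
barley: 43.8 × (223.65/314.56) = 43.8 × 0.710993 = 31.1415
maize: 19.2 × (159.91/121.73) = 19.2 × 1.313645 = 25.2220
Index = Σ wᵢ·(p₁ᵢ/p₀ᵢ) = 28.2969 + 31.1415 + 25.2220 = 84.6604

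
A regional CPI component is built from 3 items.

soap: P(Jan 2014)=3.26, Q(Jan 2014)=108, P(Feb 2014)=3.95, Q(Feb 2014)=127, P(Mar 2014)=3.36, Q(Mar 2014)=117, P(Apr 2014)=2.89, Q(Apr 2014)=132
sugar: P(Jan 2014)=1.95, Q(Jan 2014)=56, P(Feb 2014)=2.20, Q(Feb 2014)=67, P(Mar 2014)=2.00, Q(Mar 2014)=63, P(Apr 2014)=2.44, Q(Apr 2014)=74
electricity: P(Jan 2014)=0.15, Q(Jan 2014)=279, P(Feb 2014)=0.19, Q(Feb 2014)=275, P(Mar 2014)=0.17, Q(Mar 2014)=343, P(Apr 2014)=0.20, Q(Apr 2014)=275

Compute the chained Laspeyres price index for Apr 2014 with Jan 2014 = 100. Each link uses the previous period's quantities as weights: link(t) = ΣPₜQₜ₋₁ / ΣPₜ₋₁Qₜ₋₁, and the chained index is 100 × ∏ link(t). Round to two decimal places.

100.73

Link Jan 2014→Feb 2014:
ΣP(Feb 2014)Q(Jan 2014) = 3.95×108 + 2.20×56 + 0.19×279 = 426.6 + 123.2 + 53.01 = 602.81
ΣP(Jan 2014)Q(Jan 2014) = 3.26×108 + 1.95×56 + 0.15×279 = 352.08 + 109.2 + 41.85 = 503.13
link = 602.81/503.13 = 1.198120
Link Feb 2014→Mar 2014:
ΣP(Mar 2014)Q(Feb 2014) = 3.36×127 + 2.00×67 + 0.17×275 = 426.72 + 134 + 46.75 = 607.47
ΣP(Feb 2014)Q(Feb 2014) = 3.95×127 + 2.20×67 + 0.19×275 = 501.65 + 147.4 + 52.25 = 701.3
link = 607.47/701.3 = 0.866206
Link Mar 2014→Apr 2014:
ΣP(Apr 2014)Q(Mar 2014) = 2.89×117 + 2.44×63 + 0.20×343 = 338.13 + 153.72 + 68.6 = 560.45
ΣP(Mar 2014)Q(Mar 2014) = 3.36×117 + 2.00×63 + 0.17×343 = 393.12 + 126 + 58.31 = 577.43
link = 560.45/577.43 = 0.970594
Chained index = 100 × 1.198120 × 0.866206 × 0.970594 = 100.7300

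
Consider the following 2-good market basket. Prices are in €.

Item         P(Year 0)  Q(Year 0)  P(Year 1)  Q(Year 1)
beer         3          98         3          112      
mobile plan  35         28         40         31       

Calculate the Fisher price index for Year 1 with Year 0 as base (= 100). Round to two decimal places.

Laspeyres component (base-period weights):
ΣP(Year 1)Q(Year 0) = 3×98 + 40×28 = 294 + 1120 = 1414
ΣP(Year 0)Q(Year 0) = 3×98 + 35×28 = 294 + 980 = 1274
L = 1414 / 1274 × 100 = 110.9890
Paasche component (current-period weights):
ΣP(Year 1)Q(Year 1) = 3×112 + 40×31 = 336 + 1240 = 1576
ΣP(Year 0)Q(Year 1) = 3×112 + 35×31 = 336 + 1085 = 1421
P = 1576 / 1421 × 100 = 110.9078
Fisher = √(L × P) = √(110.9890 × 110.9078) = 110.9484

110.95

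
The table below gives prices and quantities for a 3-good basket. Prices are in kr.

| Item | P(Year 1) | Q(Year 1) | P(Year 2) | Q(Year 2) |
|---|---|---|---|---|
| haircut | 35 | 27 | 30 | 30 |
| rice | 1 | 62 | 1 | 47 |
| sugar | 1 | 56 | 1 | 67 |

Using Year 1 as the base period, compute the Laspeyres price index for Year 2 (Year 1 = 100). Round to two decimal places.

Laspeyres price index uses base-period quantities as weights.
ΣP(Year 2)·Q(Year 1) = 30×27 + 1×62 + 1×56 = 810 + 62 + 56 = 928
ΣP(Year 1)·Q(Year 1) = 35×27 + 1×62 + 1×56 = 945 + 62 + 56 = 1063
Index = 928 / 1063 × 100 = 87.3001

87.30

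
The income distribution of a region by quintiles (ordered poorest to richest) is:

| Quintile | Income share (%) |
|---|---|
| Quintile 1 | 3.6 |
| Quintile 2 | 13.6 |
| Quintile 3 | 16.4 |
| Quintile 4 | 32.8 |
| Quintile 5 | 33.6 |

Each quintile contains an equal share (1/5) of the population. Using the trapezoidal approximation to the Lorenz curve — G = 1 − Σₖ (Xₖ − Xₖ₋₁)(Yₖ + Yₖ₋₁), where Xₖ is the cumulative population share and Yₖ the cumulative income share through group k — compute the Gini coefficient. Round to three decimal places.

Cumulative income shares Yₖ: 0.0360, 0.1720, 0.3360, 0.6640, 1.0000
Σ (Xₖ−Xₖ₋₁)(Yₖ+Yₖ₋₁) = (1/5)(0.0360+0.0000) + (1/5)(0.1720+0.0360) + (1/5)(0.3360+0.1720) + (1/5)(0.6640+0.3360) + (1/5)(1.0000+0.6640)
  = 0.0072 + 0.0416 + 0.1016 + 0.2000 + 0.3328 = 0.6832
G = 1 − 0.6832 = 0.3168

0.317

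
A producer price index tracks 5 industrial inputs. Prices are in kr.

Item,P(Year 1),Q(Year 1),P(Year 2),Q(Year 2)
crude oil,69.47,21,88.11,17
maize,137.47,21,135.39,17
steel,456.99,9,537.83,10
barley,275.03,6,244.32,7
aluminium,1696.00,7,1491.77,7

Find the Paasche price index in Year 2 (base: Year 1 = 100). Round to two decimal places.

97.47

Paasche price index uses current-period quantities as weights.
ΣP(Year 2)·Q(Year 2) = 88.11×17 + 135.39×17 + 537.83×10 + 244.32×7 + 1491.77×7 = 1497.87 + 2301.63 + 5378.3 + 1710.24 + 10442.39 = 21330.43
ΣP(Year 1)·Q(Year 2) = 69.47×17 + 137.47×17 + 456.99×10 + 275.03×7 + 1696.00×7 = 1180.99 + 2336.99 + 4569.9 + 1925.21 + 11872 = 21885.09
Index = 21330.43 / 21885.09 × 100 = 97.4656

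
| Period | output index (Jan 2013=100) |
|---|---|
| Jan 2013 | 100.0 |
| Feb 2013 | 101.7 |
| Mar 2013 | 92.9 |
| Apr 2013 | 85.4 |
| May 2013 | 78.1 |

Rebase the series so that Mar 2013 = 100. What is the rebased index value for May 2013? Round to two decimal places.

Rebased(May 2013) = 78.1 / 92.9 × 100 = 84.0689

84.07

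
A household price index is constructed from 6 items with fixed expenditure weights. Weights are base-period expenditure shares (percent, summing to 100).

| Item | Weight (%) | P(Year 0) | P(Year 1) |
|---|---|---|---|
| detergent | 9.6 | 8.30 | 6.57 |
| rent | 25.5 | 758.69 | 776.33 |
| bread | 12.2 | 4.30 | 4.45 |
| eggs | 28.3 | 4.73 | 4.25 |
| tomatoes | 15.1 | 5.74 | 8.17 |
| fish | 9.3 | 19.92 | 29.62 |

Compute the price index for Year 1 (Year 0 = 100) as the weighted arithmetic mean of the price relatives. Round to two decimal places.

detergent: 9.6 × (6.57/8.30) = 9.6 × 0.791566 = 7.5990
rent: 25.5 × (776.33/758.69) = 25.5 × 1.023251 = 26.0929
bread: 12.2 × (4.45/4.30) = 12.2 × 1.034884 = 12.6256
eggs: 28.3 × (4.25/4.73) = 28.3 × 0.898520 = 25.4281
tomatoes: 15.1 × (8.17/5.74) = 15.1 × 1.423345 = 21.4925
fish: 9.3 × (29.62/19.92) = 9.3 × 1.486948 = 13.8286
Index = Σ wᵢ·(p₁ᵢ/p₀ᵢ) = 7.5990 + 26.0929 + 12.6256 + 25.4281 + 21.4925 + 13.8286 = 107.0667

107.07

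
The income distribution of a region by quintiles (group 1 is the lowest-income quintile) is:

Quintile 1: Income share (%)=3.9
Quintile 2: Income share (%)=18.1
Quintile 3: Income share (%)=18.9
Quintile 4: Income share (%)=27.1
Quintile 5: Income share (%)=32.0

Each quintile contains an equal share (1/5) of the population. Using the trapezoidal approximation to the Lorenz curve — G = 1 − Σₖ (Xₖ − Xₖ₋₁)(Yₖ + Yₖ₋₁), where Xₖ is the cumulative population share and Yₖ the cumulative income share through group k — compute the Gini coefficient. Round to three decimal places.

0.261

Cumulative income shares Yₖ: 0.0390, 0.2200, 0.4090, 0.6800, 1.0000
Σ (Xₖ−Xₖ₋₁)(Yₖ+Yₖ₋₁) = (1/5)(0.0390+0.0000) + (1/5)(0.2200+0.0390) + (1/5)(0.4090+0.2200) + (1/5)(0.6800+0.4090) + (1/5)(1.0000+0.6800)
  = 0.0078 + 0.0518 + 0.1258 + 0.2178 + 0.3360 = 0.7392
G = 1 − 0.7392 = 0.2608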